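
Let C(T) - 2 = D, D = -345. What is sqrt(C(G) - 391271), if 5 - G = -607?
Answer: I*sqrt(391614) ≈ 625.79*I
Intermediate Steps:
G = 612 (G = 5 - 1*(-607) = 5 + 607 = 612)
C(T) = -343 (C(T) = 2 - 345 = -343)
sqrt(C(G) - 391271) = sqrt(-343 - 391271) = sqrt(-391614) = I*sqrt(391614)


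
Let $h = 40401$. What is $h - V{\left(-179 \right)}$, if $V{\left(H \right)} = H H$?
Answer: $8360$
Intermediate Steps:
$V{\left(H \right)} = H^{2}$
$h - V{\left(-179 \right)} = 40401 - \left(-179\right)^{2} = 40401 - 32041 = 8360$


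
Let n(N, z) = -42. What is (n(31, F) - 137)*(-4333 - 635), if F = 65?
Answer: 889272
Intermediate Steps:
(n(31, F) - 137)*(-4333 - 635) = (-42 - 137)*(-4333 - 635) = -179*(-4968) = 889272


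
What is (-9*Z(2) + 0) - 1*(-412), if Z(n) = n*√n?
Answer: 412 - 18*√2 ≈ 386.54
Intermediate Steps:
Z(n) = n^(3/2)
(-9*Z(2) + 0) - 1*(-412) = (-18*√2 + 0) - 1*(-412) = (-18*√2 + 0) + 412 = -18*√2 + 412 = 412 - 18*√2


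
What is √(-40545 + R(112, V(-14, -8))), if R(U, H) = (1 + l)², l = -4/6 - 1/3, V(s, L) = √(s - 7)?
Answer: 3*I*√4505 ≈ 201.36*I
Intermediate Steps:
V(s, L) = √(-7 + s)
l = -1 (l = -4*⅙ - 1*⅓ = -⅔ - ⅓ = -1)
R(U, H) = 0 (R(U, H) = (1 - 1)² = 0² = 0)
√(-40545 + R(112, V(-14, -8))) = √(-40545 + 0) = √(-40545) = 3*I*√4505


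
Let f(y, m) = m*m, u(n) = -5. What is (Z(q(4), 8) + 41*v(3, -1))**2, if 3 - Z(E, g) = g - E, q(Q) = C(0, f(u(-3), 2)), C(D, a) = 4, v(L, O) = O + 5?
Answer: 26569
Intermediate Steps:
v(L, O) = 5 + O
f(y, m) = m**2
q(Q) = 4
Z(E, g) = 3 + E - g (Z(E, g) = 3 - (g - E) = 3 + (E - g) = 3 + E - g)
(Z(q(4), 8) + 41*v(3, -1))**2 = ((3 + 4 - 1*8) + 41*(5 - 1))**2 = ((3 + 4 - 8) + 41*4)**2 = (-1 + 164)**2 = 163**2 = 26569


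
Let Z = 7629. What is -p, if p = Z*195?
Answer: -1487655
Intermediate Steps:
p = 1487655 (p = 7629*195 = 1487655)
-p = -1*1487655 = -1487655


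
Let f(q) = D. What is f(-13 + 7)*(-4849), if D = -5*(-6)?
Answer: -145470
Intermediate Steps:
D = 30
f(q) = 30
f(-13 + 7)*(-4849) = 30*(-4849) = -145470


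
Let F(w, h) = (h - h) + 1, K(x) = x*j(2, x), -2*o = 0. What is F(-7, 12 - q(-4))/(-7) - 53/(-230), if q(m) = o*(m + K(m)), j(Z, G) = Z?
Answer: 141/1610 ≈ 0.087578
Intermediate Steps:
o = 0 (o = -1/2*0 = 0)
K(x) = 2*x (K(x) = x*2 = 2*x)
q(m) = 0 (q(m) = 0*(m + 2*m) = 0*(3*m) = 0)
F(w, h) = 1 (F(w, h) = 0 + 1 = 1)
F(-7, 12 - q(-4))/(-7) - 53/(-230) = 1/(-7) - 53/(-230) = 1*(-1/7) - 53*(-1/230) = -1/7 + 53/230 = 141/1610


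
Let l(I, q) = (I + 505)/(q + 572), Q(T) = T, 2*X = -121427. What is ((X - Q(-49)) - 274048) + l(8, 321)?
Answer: -31462921/94 ≈ -3.3471e+5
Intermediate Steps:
X = -121427/2 (X = (½)*(-121427) = -121427/2 ≈ -60714.)
l(I, q) = (505 + I)/(572 + q)
((X - Q(-49)) - 274048) + l(8, 321) = ((-121427/2 - 1*(-49)) - 274048) + (505 + 8)/(572 + 321) = ((-121427/2 + 49) - 274048) + 513/893 = (-121329/2 - 274048) + (1/893)*513 = -669425/2 + 27/47 = -31462921/94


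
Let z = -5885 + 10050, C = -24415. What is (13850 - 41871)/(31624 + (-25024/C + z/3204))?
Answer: -2191961218860/2473990137211 ≈ -0.88600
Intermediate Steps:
z = 4165
(13850 - 41871)/(31624 + (-25024/C + z/3204)) = (13850 - 41871)/(31624 + (-25024/(-24415) + 4165/3204)) = -28021/(31624 + (-25024*(-1/24415) + 4165*(1/3204))) = -28021/(31624 + (25024/24415 + 4165/3204)) = -28021/(31624 + 181865371/78225660) = -28021/2473990137211/78225660 = -28021*78225660/2473990137211 = -2191961218860/2473990137211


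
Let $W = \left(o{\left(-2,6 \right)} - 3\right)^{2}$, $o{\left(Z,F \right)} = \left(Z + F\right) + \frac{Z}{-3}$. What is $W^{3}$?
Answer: $\frac{15625}{729} \approx 21.433$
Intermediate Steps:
$o{\left(Z,F \right)} = F + \frac{2 Z}{3}$ ($o{\left(Z,F \right)} = \left(F + Z\right) + Z \left(- \frac{1}{3}\right) = \left(F + Z\right) - \frac{Z}{3} = F + \frac{2 Z}{3}$)
$W = \frac{25}{9}$ ($W = \left(\left(6 + \frac{2}{3} \left(-2\right)\right) - 3\right)^{2} = \left(\left(6 - \frac{4}{3}\right) - 3\right)^{2} = \left(\frac{14}{3} - 3\right)^{2} = \left(\frac{5}{3}\right)^{2} = \frac{25}{9} \approx 2.7778$)
$W^{3} = \left(\frac{25}{9}\right)^{3} = \frac{15625}{729}$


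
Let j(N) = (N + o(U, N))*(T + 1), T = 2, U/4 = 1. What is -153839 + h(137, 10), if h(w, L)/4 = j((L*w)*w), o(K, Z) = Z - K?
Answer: 4350673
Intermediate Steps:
U = 4 (U = 4*1 = 4)
j(N) = -12 + 6*N (j(N) = (N + (N - 1*4))*(2 + 1) = (N + (N - 4))*3 = (N + (-4 + N))*3 = (-4 + 2*N)*3 = -12 + 6*N)
h(w, L) = -48 + 24*L*w² (h(w, L) = 4*(-12 + 6*((L*w)*w)) = 4*(-12 + 6*(L*w²)) = 4*(-12 + 6*L*w²) = -48 + 24*L*w²)
-153839 + h(137, 10) = -153839 + (-48 + 24*10*137²) = -153839 + (-48 + 24*10*18769) = -153839 + (-48 + 4504560) = -153839 + 4504512 = 4350673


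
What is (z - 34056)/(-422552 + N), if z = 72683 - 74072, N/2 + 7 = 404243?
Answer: -2363/25728 ≈ -0.091846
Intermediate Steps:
N = 808472 (N = -14 + 2*404243 = -14 + 808486 = 808472)
z = -1389
(z - 34056)/(-422552 + N) = (-1389 - 34056)/(-422552 + 808472) = -35445/385920 = -35445*1/385920 = -2363/25728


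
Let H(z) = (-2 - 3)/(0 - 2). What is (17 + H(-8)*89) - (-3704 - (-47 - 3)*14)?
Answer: 6487/2 ≈ 3243.5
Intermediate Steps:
H(z) = 5/2 (H(z) = -5/(-2) = -5*(-½) = 5/2)
(17 + H(-8)*89) - (-3704 - (-47 - 3)*14) = (17 + (5/2)*89) - (-3704 - (-47 - 3)*14) = (17 + 445/2) - (-3704 - (-50)*14) = 479/2 - (-3704 - 1*(-700)) = 479/2 - (-3704 + 700) = 479/2 - 1*(-3004) = 479/2 + 3004 = 6487/2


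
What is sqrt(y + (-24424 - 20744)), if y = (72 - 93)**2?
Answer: I*sqrt(44727) ≈ 211.49*I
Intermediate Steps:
y = 441 (y = (-21)**2 = 441)
sqrt(y + (-24424 - 20744)) = sqrt(441 + (-24424 - 20744)) = sqrt(441 - 45168) = sqrt(-44727) = I*sqrt(44727)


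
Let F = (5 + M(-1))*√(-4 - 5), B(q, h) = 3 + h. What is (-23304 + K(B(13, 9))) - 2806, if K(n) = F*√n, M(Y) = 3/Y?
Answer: -26110 + 12*I*√3 ≈ -26110.0 + 20.785*I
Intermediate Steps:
F = 6*I (F = (5 + 3/(-1))*√(-4 - 5) = (5 + 3*(-1))*√(-9) = (5 - 3)*(3*I) = 2*(3*I) = 6*I ≈ 6.0*I)
K(n) = 6*I*√n (K(n) = (6*I)*√n = 6*I*√n)
(-23304 + K(B(13, 9))) - 2806 = (-23304 + 6*I*√(3 + 9)) - 2806 = (-23304 + 6*I*√12) - 2806 = (-23304 + 6*I*(2*√3)) - 2806 = (-23304 + 12*I*√3) - 2806 = -26110 + 12*I*√3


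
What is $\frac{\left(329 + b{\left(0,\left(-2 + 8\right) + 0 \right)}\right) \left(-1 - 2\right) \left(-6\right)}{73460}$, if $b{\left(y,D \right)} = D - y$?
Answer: $\frac{603}{7346} \approx 0.082085$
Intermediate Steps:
$\frac{\left(329 + b{\left(0,\left(-2 + 8\right) + 0 \right)}\right) \left(-1 - 2\right) \left(-6\right)}{73460} = \frac{\left(329 + \left(\left(\left(-2 + 8\right) + 0\right) - 0\right)\right) \left(-1 - 2\right) \left(-6\right)}{73460} = \left(329 + \left(\left(6 + 0\right) + 0\right)\right) \left(\left(-3\right) \left(-6\right)\right) \frac{1}{73460} = \left(329 + \left(6 + 0\right)\right) 18 \cdot \frac{1}{73460} = \left(329 + 6\right) 18 \cdot \frac{1}{73460} = 335 \cdot 18 \cdot \frac{1}{73460} = 6030 \cdot \frac{1}{73460} = \frac{603}{7346}$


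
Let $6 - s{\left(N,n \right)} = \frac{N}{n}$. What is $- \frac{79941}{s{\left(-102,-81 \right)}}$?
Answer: $- \frac{2158407}{128} \approx -16863.0$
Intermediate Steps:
$s{\left(N,n \right)} = 6 - \frac{N}{n}$
$- \frac{79941}{s{\left(-102,-81 \right)}} = - \frac{79941}{6 - - \frac{102}{-81}} = - \frac{79941}{6 - \left(-102\right) \left(- \frac{1}{81}\right)} = - \frac{79941}{6 - \frac{34}{27}} = - \frac{79941}{\frac{128}{27}} = \left(-79941\right) \frac{27}{128} = - \frac{2158407}{128}$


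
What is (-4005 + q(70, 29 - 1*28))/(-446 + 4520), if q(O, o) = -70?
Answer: -4075/4074 ≈ -1.0002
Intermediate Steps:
(-4005 + q(70, 29 - 1*28))/(-446 + 4520) = (-4005 - 70)/(-446 + 4520) = -4075/4074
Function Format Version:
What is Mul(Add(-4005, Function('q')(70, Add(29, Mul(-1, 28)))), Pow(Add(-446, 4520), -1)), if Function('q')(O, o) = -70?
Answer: Rational(-4075, 4074) ≈ -1.0002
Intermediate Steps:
Mul(Add(-4005, Function('q')(70, Add(29, Mul(-1, 28)))), Pow(Add(-446, 4520), -1)) = Mul(Add(-4005, -70), Pow(Add(-446, 4520), -1)) = Mul(-4075, Pow(4074, -1)) = Mul(-4075, Rational(1, 4074)) = Rational(-4075, 4074)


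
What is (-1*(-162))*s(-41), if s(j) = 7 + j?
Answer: -5508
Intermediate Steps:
(-1*(-162))*s(-41) = (-1*(-162))*(7 - 41) = 162*(-34) = -5508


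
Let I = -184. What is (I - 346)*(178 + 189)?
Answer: -194510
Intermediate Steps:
(I - 346)*(178 + 189) = (-184 - 346)*(178 + 189) = -530*367 = -194510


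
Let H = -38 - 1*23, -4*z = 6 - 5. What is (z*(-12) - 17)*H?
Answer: 854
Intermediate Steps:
z = -¼ (z = -(6 - 5)/4 = -¼*1 = -¼ ≈ -0.25000)
H = -61 (H = -38 - 23 = -61)
(z*(-12) - 17)*H = (-¼*(-12) - 17)*(-61) = (3 - 17)*(-61) = -14*(-61) = 854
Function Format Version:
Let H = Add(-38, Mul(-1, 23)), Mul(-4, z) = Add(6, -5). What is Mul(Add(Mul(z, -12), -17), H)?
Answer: 854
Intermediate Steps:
z = Rational(-1, 4) (z = Mul(Rational(-1, 4), Add(6, -5)) = Mul(Rational(-1, 4), 1) = Rational(-1, 4) ≈ -0.25000)
H = -61 (H = Add(-38, -23) = -61)
Mul(Add(Mul(z, -12), -17), H) = Mul(Add(Mul(Rational(-1, 4), -12), -17), -61) = Mul(Add(3, -17), -61) = Mul(-14, -61) = 854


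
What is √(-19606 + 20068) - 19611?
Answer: -19611 + √462 ≈ -19590.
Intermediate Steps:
√(-19606 + 20068) - 19611 = √462 - 19611 = -19611 + √462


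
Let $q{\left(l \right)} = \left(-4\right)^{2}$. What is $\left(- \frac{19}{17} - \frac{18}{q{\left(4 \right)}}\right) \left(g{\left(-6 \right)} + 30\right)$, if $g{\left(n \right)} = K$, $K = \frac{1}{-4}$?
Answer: $- \frac{2135}{32} \approx -66.719$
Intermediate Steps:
$K = - \frac{1}{4} \approx -0.25$
$g{\left(n \right)} = - \frac{1}{4}$
$q{\left(l \right)} = 16$
$\left(- \frac{19}{17} - \frac{18}{q{\left(4 \right)}}\right) \left(g{\left(-6 \right)} + 30\right) = \left(- \frac{19}{17} - \frac{18}{16}\right) \left(- \frac{1}{4} + 30\right) = \left(\left(-19\right) \frac{1}{17} - \frac{9}{8}\right) \frac{119}{4} = \left(- \frac{19}{17} - \frac{9}{8}\right) \frac{119}{4} = \left(- \frac{305}{136}\right) \frac{119}{4} = - \frac{2135}{32}$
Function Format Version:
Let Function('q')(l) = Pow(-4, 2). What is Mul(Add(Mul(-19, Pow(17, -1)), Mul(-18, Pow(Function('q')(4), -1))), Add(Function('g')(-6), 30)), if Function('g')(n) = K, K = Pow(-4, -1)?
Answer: Rational(-2135, 32) ≈ -66.719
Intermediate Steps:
K = Rational(-1, 4) ≈ -0.25000
Function('g')(n) = Rational(-1, 4)
Function('q')(l) = 16
Mul(Add(Mul(-19, Pow(17, -1)), Mul(-18, Pow(Function('q')(4), -1))), Add(Function('g')(-6), 30)) = Mul(Add(Mul(-19, Pow(17, -1)), Mul(-18, Pow(16, -1))), Add(Rational(-1, 4), 30)) = Mul(Add(Mul(-19, Rational(1, 17)), Mul(-18, Rational(1, 16))), Rational(119, 4)) = Mul(Add(Rational(-19, 17), Rational(-9, 8)), Rational(119, 4)) = Mul(Rational(-305, 136), Rational(119, 4)) = Rational(-2135, 32)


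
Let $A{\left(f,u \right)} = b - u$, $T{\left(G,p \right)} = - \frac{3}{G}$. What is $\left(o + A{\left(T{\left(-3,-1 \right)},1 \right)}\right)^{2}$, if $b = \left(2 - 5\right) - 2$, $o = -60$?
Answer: $4356$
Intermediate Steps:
$b = -5$ ($b = -3 - 2 = -5$)
$A{\left(f,u \right)} = -5 - u$
$\left(o + A{\left(T{\left(-3,-1 \right)},1 \right)}\right)^{2} = \left(-60 - 6\right)^{2} = \left(-66\right)^{2} = 4356$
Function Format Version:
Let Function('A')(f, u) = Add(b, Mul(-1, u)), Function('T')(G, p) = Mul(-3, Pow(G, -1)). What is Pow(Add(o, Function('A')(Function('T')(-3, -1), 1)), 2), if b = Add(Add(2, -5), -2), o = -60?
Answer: 4356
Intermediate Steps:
b = -5 (b = Add(-3, -2) = -5)
Function('A')(f, u) = Add(-5, Mul(-1, u))
Pow(Add(o, Function('A')(Function('T')(-3, -1), 1)), 2) = Pow(Add(-60, Add(-5, Mul(-1, 1))), 2) = Pow(Add(-60, Add(-5, -1)), 2) = Pow(Add(-60, -6), 2) = Pow(-66, 2) = 4356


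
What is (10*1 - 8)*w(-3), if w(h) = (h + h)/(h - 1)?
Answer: 3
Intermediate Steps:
w(h) = 2*h/(-1 + h) (w(h) = (2*h)/(-1 + h) = 2*h/(-1 + h))
(10*1 - 8)*w(-3) = (10*1 - 8)*(2*(-3)/(-1 - 3)) = (10 - 8)*(2*(-3)/(-4)) = 2*(2*(-3)*(-1/4)) = 2*(3/2) = 3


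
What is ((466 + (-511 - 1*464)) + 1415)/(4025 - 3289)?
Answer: 453/368 ≈ 1.2310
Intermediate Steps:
((466 + (-511 - 1*464)) + 1415)/(4025 - 3289) = ((466 + (-511 - 464)) + 1415)/736 = ((466 - 975) + 1415)*(1/736) = (-509 + 1415)*(1/736) = 906*(1/736) = 453/368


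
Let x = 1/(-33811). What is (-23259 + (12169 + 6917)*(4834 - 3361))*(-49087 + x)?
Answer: -46621122280373802/33811 ≈ -1.3789e+12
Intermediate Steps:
x = -1/33811 ≈ -2.9576e-5
(-23259 + (12169 + 6917)*(4834 - 3361))*(-49087 + x) = (-23259 + (12169 + 6917)*(4834 - 3361))*(-49087 - 1/33811) = (-23259 + 19086*1473)*(-1659680558/33811) = (-23259 + 28113678)*(-1659680558/33811) = 28090419*(-1659680558/33811) = -46621122280373802/33811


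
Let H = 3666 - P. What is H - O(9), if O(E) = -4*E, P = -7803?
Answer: 11505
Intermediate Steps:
H = 11469 (H = 3666 - 1*(-7803) = 3666 + 7803 = 11469)
H - O(9) = 11469 - (-4)*9 = 11469 - 1*(-36) = 11469 + 36 = 11505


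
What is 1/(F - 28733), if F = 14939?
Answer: -1/13794 ≈ -7.2495e-5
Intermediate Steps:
1/(F - 28733) = 1/(14939 - 28733) = 1/(-13794) = -1/13794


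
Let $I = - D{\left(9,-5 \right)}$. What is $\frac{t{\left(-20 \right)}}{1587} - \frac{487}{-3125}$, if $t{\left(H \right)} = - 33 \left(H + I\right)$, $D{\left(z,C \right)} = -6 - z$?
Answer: $\frac{429498}{1653125} \approx 0.25981$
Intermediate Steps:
$I = 15$ ($I = - (-6 - 9) = \left(-1\right) \left(-15\right) = 15$)
$t{\left(H \right)} = -495 - 33 H$ ($t{\left(H \right)} = - 33 \left(H + 15\right) = - 33 \left(15 + H\right) = -495 - 33 H$)
$\frac{t{\left(-20 \right)}}{1587} - \frac{487}{-3125} = \frac{-495 - -660}{1587} - \frac{487}{-3125} = \left(-495 + 660\right) \frac{1}{1587} - - \frac{487}{3125} = 165 \cdot \frac{1}{1587} + \frac{487}{3125} = \frac{55}{529} + \frac{487}{3125} = \frac{429498}{1653125}$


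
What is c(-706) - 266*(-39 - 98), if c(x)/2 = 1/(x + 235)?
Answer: 17164180/471 ≈ 36442.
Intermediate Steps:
c(x) = 2/(235 + x) (c(x) = 2/(x + 235) = 2/(235 + x))
c(-706) - 266*(-39 - 98) = 2/(235 - 706) - 266*(-39 - 98) = 2/(-471) - 266*(-137) = 2*(-1/471) + 36442 = -2/471 + 36442 = 17164180/471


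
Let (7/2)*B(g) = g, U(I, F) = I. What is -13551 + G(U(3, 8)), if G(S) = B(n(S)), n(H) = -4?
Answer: -94865/7 ≈ -13552.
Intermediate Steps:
B(g) = 2*g/7
G(S) = -8/7 (G(S) = (2/7)*(-4) = -8/7)
-13551 + G(U(3, 8)) = -13551 - 8/7 = -94865/7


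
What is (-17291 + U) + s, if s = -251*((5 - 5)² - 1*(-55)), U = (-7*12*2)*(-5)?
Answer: -30256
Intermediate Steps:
U = 840 (U = -84*2*(-5) = -168*(-5) = 840)
s = -13805 (s = -251*(0² + 55) = -251*(0 + 55) = -251*55 = -13805)
(-17291 + U) + s = (-17291 + 840) - 13805 = -16451 - 13805 = -30256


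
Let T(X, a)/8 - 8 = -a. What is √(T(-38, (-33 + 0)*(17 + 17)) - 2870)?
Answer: √6170 ≈ 78.549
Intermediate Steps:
T(X, a) = 64 - 8*a (T(X, a) = 64 + 8*(-a) = 64 - 8*a)
√(T(-38, (-33 + 0)*(17 + 17)) - 2870) = √((64 - 8*(-33 + 0)*(17 + 17)) - 2870) = √((64 - (-264)*34) - 2870) = √((64 - 8*(-1122)) - 2870) = √((64 + 8976) - 2870) = √(9040 - 2870) = √6170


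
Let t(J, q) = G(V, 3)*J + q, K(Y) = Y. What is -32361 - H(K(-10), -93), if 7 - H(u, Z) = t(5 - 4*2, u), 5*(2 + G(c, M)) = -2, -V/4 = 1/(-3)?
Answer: -161854/5 ≈ -32371.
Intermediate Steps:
V = 4/3 (V = -4/(-3) = -4*(-⅓) = 4/3 ≈ 1.3333)
G(c, M) = -12/5 (G(c, M) = -2 + (⅕)*(-2) = -2 - ⅖ = -12/5)
t(J, q) = q - 12*J/5 (t(J, q) = -12*J/5 + q = q - 12*J/5)
H(u, Z) = -⅕ - u (H(u, Z) = 7 - (u - 12*(5 - 4*2)/5) = 7 - (u - 12*(5 - 8)/5) = 7 - (u - 12/5*(-3)) = 7 - (u + 36/5) = 7 - (36/5 + u) = 7 + (-36/5 - u) = -⅕ - u)
-32361 - H(K(-10), -93) = -32361 - (-⅕ - 1*(-10)) = -32361 - (-⅕ + 10) = -32361 - 1*49/5 = -32361 - 49/5 = -161854/5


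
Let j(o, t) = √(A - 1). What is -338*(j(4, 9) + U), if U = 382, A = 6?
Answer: -129116 - 338*√5 ≈ -1.2987e+5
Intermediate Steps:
j(o, t) = √5 (j(o, t) = √(6 - 1) = √5)
-338*(j(4, 9) + U) = -338*(√5 + 382) = -338*(382 + √5) = -129116 - 338*√5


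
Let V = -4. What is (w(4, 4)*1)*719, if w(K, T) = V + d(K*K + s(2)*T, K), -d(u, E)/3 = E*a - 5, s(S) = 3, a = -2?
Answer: 25165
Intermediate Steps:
d(u, E) = 15 + 6*E (d(u, E) = -3*(E*(-2) - 5) = -3*(-2*E - 5) = -3*(-5 - 2*E) = 15 + 6*E)
w(K, T) = 11 + 6*K (w(K, T) = -4 + (15 + 6*K) = 11 + 6*K)
(w(4, 4)*1)*719 = ((11 + 6*4)*1)*719 = ((11 + 24)*1)*719 = (35*1)*719 = 35*719 = 25165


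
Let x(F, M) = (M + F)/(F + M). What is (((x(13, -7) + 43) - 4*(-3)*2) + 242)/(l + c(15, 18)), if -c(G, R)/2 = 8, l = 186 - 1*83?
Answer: 310/87 ≈ 3.5632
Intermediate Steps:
l = 103 (l = 186 - 83 = 103)
x(F, M) = 1 (x(F, M) = (F + M)/(F + M) = 1)
c(G, R) = -16 (c(G, R) = -2*8 = -16)
(((x(13, -7) + 43) - 4*(-3)*2) + 242)/(l + c(15, 18)) = (((1 + 43) - 4*(-3)*2) + 242)/(103 - 16) = ((44 + 12*2) + 242)/87 = ((44 + 24) + 242)*(1/87) = (68 + 242)*(1/87) = 310*(1/87) = 310/87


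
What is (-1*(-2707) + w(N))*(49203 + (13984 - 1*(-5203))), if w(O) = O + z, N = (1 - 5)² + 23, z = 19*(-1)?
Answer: 186499530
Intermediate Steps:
z = -19
N = 39 (N = (-4)² + 23 = 16 + 23 = 39)
w(O) = -19 + O (w(O) = O - 19 = -19 + O)
(-1*(-2707) + w(N))*(49203 + (13984 - 1*(-5203))) = (-1*(-2707) + (-19 + 39))*(49203 + (13984 - 1*(-5203))) = (2707 + 20)*(49203 + (13984 + 5203)) = 2727*(49203 + 19187) = 2727*68390 = 186499530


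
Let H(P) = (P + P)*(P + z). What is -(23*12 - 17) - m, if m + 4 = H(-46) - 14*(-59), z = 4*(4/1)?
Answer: -3841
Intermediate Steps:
z = 16 (z = 4*(4*1) = 4*4 = 16)
H(P) = 2*P*(16 + P) (H(P) = (P + P)*(P + 16) = (2*P)*(16 + P) = 2*P*(16 + P))
m = 3582 (m = -4 + (2*(-46)*(16 - 46) - 14*(-59)) = -4 + (2*(-46)*(-30) + 826) = -4 + (2760 + 826) = -4 + 3586 = 3582)
-(23*12 - 17) - m = -(23*12 - 17) - 1*3582 = -(276 - 17) - 3582 = -1*259 - 3582 = -259 - 3582 = -3841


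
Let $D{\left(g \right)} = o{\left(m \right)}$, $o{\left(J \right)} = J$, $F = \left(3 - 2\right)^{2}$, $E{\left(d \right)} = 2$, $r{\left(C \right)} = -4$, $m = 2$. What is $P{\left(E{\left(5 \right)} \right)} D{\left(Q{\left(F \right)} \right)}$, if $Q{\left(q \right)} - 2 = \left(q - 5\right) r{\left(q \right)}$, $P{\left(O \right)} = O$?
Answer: $4$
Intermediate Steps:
$F = 1$ ($F = 1^{2} = 1$)
$Q{\left(q \right)} = 22 - 4 q$ ($Q{\left(q \right)} = 2 + \left(q - 5\right) \left(-4\right) = 2 + \left(-5 + q\right) \left(-4\right) = 2 - \left(-20 + 4 q\right) = 22 - 4 q$)
$D{\left(g \right)} = 2$
$P{\left(E{\left(5 \right)} \right)} D{\left(Q{\left(F \right)} \right)} = 2 \cdot 2 = 4$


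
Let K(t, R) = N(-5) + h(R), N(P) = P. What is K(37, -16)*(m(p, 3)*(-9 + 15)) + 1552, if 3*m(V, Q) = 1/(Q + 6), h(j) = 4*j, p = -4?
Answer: 4610/3 ≈ 1536.7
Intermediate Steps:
K(t, R) = -5 + 4*R
m(V, Q) = 1/(3*(6 + Q)) (m(V, Q) = 1/(3*(Q + 6)) = 1/(3*(6 + Q)))
K(37, -16)*(m(p, 3)*(-9 + 15)) + 1552 = (-5 + 4*(-16))*((1/(3*(6 + 3)))*(-9 + 15)) + 1552 = (-5 - 64)*(((⅓)/9)*6) + 1552 = -69*(⅓)*(⅑)*6 + 1552 = -23*6/9 + 1552 = -69*2/9 + 1552 = -46/3 + 1552 = 4610/3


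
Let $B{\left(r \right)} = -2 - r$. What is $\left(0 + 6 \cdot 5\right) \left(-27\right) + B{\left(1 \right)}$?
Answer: $-813$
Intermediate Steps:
$\left(0 + 6 \cdot 5\right) \left(-27\right) + B{\left(1 \right)} = \left(0 + 6 \cdot 5\right) \left(-27\right) - 3 = \left(0 + 30\right) \left(-27\right) - 3 = 30 \left(-27\right) - 3 = -810 - 3 = -813$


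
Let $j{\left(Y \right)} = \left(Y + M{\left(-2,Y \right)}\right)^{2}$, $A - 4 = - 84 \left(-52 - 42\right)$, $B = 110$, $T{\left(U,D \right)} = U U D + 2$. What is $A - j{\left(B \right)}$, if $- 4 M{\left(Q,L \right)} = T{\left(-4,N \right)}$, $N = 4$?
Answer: $- \frac{3369}{4} \approx -842.25$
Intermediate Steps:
$T{\left(U,D \right)} = 2 + D U^{2}$ ($T{\left(U,D \right)} = U^{2} D + 2 = D U^{2} + 2 = 2 + D U^{2}$)
$M{\left(Q,L \right)} = - \frac{33}{2}$ ($M{\left(Q,L \right)} = - \frac{2 + 4 \left(-4\right)^{2}}{4} = - \frac{2 + 4 \cdot 16}{4} = - \frac{2 + 64}{4} = \left(- \frac{1}{4}\right) 66 = - \frac{33}{2}$)
$A = 7900$ ($A = 4 - 84 \left(-52 - 42\right) = 4 - -7896 = 4 + 7896 = 7900$)
$j{\left(Y \right)} = \left(- \frac{33}{2} + Y\right)^{2}$ ($j{\left(Y \right)} = \left(Y - \frac{33}{2}\right)^{2} = \left(- \frac{33}{2} + Y\right)^{2}$)
$A - j{\left(B \right)} = 7900 - \frac{\left(-33 + 2 \cdot 110\right)^{2}}{4} = 7900 - \frac{\left(-33 + 220\right)^{2}}{4} = 7900 - \frac{187^{2}}{4} = 7900 - \frac{1}{4} \cdot 34969 = 7900 - \frac{34969}{4} = - \frac{3369}{4}$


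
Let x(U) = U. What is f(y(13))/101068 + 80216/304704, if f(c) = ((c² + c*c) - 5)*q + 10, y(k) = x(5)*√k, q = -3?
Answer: 21365669/87488136 ≈ 0.24421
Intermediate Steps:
y(k) = 5*√k
f(c) = 25 - 6*c² (f(c) = ((c² + c*c) - 5)*(-3) + 10 = ((c² + c²) - 5)*(-3) + 10 = (2*c² - 5)*(-3) + 10 = (-5 + 2*c²)*(-3) + 10 = (15 - 6*c²) + 10 = 25 - 6*c²)
f(y(13))/101068 + 80216/304704 = (25 - 6*(5*√13)²)/101068 + 80216/304704 = (25 - 6*325)*(1/101068) + 80216*(1/304704) = (25 - 1950)*(1/101068) + 10027/38088 = -1925*1/101068 + 10027/38088 = -175/9188 + 10027/38088 = 21365669/87488136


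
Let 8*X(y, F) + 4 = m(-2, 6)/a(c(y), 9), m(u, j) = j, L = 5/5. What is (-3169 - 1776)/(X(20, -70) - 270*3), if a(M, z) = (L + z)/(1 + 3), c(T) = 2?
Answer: 24725/4051 ≈ 6.1034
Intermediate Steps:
L = 1 (L = 5*(⅕) = 1)
a(M, z) = ¼ + z/4 (a(M, z) = (1 + z)/(1 + 3) = (1 + z)/4 = (1 + z)*(¼) = ¼ + z/4)
X(y, F) = -⅕ (X(y, F) = -½ + (6/(¼ + (¼)*9))/8 = -½ + (6/(¼ + 9/4))/8 = -½ + (6/(5/2))/8 = -½ + (6*(⅖))/8 = -½ + (⅛)*(12/5) = -½ + 3/10 = -⅕)
(-3169 - 1776)/(X(20, -70) - 270*3) = (-3169 - 1776)/(-⅕ - 270*3) = -4945/(-⅕ - 810) = -4945/(-4051/5) = -4945*(-5/4051) = 24725/4051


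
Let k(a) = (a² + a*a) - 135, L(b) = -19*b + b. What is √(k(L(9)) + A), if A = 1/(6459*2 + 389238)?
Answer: √235195050253799/67026 ≈ 228.81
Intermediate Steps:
L(b) = -18*b
k(a) = -135 + 2*a² (k(a) = (a² + a²) - 135 = 2*a² - 135 = -135 + 2*a²)
A = 1/402156 (A = 1/(12918 + 389238) = 1/402156 ≈ 2.4866e-6)
√(k(L(9)) + A) = √((-135 + 2*(-18*9)²) + 1/402156) = √((-135 + 2*(-162)²) + 1/402156) = √((-135 + 2*26244) + 1/402156) = √((-135 + 52488) + 1/402156) = √(52353 + 1/402156) = √(21054073069/402156) = √235195050253799/67026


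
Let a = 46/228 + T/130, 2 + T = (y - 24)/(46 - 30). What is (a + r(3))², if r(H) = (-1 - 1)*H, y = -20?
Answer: 29909281249/878529600 ≈ 34.045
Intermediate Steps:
T = -19/4 (T = -2 + (-20 - 24)/(46 - 30) = -2 - 44/16 = -2 - 44*1/16 = -2 - 11/4 = -19/4 ≈ -4.7500)
a = 4897/29640 (a = 46/228 - 19/4/130 = 46*(1/228) - 19/4*1/130 = 23/114 - 19/520 = 4897/29640 ≈ 0.16522)
r(H) = -2*H
(a + r(3))² = (4897/29640 - 2*3)² = (4897/29640 - 6)² = (-172943/29640)² = 29909281249/878529600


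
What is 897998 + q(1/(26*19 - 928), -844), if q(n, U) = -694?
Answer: 897304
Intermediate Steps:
897998 + q(1/(26*19 - 928), -844) = 897998 - 694 = 897304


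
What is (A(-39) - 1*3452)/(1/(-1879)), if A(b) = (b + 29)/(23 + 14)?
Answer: 240012186/37 ≈ 6.4868e+6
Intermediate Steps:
A(b) = 29/37 + b/37 (A(b) = (29 + b)/37 = (29 + b)*(1/37) = 29/37 + b/37)
(A(-39) - 1*3452)/(1/(-1879)) = ((29/37 + (1/37)*(-39)) - 1*3452)/(1/(-1879)) = ((29/37 - 39/37) - 3452)/(-1/1879) = (-10/37 - 3452)*(-1879) = -127734/37*(-1879) = 240012186/37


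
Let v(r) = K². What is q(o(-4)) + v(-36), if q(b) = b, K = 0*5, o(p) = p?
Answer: -4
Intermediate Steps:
K = 0
v(r) = 0 (v(r) = 0² = 0)
q(o(-4)) + v(-36) = -4 + 0 = -4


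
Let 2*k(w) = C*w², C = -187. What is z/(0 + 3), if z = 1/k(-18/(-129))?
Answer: -1849/10098 ≈ -0.18311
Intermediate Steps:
k(w) = -187*w²/2 (k(w) = (-187*w²)/2 = -187*w²/2)
z = -1849/3366 (z = 1/(-187*(-18/(-129))²/2) = 1/(-187*(-18*(-1/129))²/2) = 1/(-187*(6/43)²/2) = 1/(-187/2*36/1849) = 1/(-3366/1849) = -1849/3366 ≈ -0.54932)
z/(0 + 3) = -1849/(3366*(0 + 3)) = -1849/3366/3 = -1849/3366*⅓ = -1849/10098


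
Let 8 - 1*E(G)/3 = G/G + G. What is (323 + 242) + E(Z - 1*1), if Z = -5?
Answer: 604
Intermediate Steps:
E(G) = 21 - 3*G (E(G) = 24 - 3*(G/G + G) = 24 - 3*(1 + G) = 24 + (-3 - 3*G) = 21 - 3*G)
(323 + 242) + E(Z - 1*1) = (323 + 242) + (21 - 3*(-5 - 1*1)) = 565 + (21 - 3*(-5 - 1)) = 565 + (21 - 3*(-6)) = 565 + (21 + 18) = 565 + 39 = 604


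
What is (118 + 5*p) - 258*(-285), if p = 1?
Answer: 73653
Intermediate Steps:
(118 + 5*p) - 258*(-285) = (118 + 5*1) - 258*(-285) = (118 + 5) + 73530 = 123 + 73530 = 73653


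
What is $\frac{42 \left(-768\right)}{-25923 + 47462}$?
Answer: $- \frac{4608}{3077} \approx -1.4976$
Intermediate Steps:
$\frac{42 \left(-768\right)}{-25923 + 47462} = - \frac{32256}{21539} = \left(-32256\right) \frac{1}{21539} = - \frac{4608}{3077}$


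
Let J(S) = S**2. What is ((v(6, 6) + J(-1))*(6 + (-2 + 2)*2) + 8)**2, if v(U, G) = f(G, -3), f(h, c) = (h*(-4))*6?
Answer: 722500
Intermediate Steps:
f(h, c) = -24*h (f(h, c) = -4*h*6 = -24*h)
v(U, G) = -24*G
((v(6, 6) + J(-1))*(6 + (-2 + 2)*2) + 8)**2 = ((-24*6 + (-1)**2)*(6 + (-2 + 2)*2) + 8)**2 = ((-144 + 1)*(6 + 0*2) + 8)**2 = (-143*(6 + 0) + 8)**2 = (-143*6 + 8)**2 = (-858 + 8)**2 = (-850)**2 = 722500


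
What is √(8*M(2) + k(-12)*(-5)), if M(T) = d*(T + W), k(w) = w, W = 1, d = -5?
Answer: 2*I*√15 ≈ 7.746*I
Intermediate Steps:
M(T) = -5 - 5*T (M(T) = -5*(T + 1) = -5*(1 + T) = -5 - 5*T)
√(8*M(2) + k(-12)*(-5)) = √(8*(-5 - 5*2) - 12*(-5)) = √(8*(-5 - 10) + 60) = √(8*(-15) + 60) = √(-120 + 60) = √(-60) = 2*I*√15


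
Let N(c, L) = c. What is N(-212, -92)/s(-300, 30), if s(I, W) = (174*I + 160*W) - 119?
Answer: 212/47519 ≈ 0.0044614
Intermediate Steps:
s(I, W) = -119 + 160*W + 174*I (s(I, W) = (160*W + 174*I) - 119 = -119 + 160*W + 174*I)
N(-212, -92)/s(-300, 30) = -212/(-119 + 160*30 + 174*(-300)) = -212/(-119 + 4800 - 52200) = -212/(-47519) = -212*(-1/47519) = 212/47519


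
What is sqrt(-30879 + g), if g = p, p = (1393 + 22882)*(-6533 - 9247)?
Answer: 7*I*sqrt(7818171) ≈ 19573.0*I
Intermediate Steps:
p = -383059500 (p = 24275*(-15780) = -383059500)
g = -383059500
sqrt(-30879 + g) = sqrt(-30879 - 383059500) = sqrt(-383090379) = 7*I*sqrt(7818171)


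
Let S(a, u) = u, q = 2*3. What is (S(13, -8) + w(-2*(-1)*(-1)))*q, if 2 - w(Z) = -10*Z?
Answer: -156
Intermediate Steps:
q = 6
w(Z) = 2 + 10*Z (w(Z) = 2 - (-10)*Z = 2 + 10*Z)
(S(13, -8) + w(-2*(-1)*(-1)))*q = (-8 + (2 + 10*(-2*(-1)*(-1))))*6 = (-8 + (2 + 10*(2*(-1))))*6 = (-8 + (2 + 10*(-2)))*6 = (-8 + (2 - 20))*6 = (-8 - 18)*6 = -26*6 = -156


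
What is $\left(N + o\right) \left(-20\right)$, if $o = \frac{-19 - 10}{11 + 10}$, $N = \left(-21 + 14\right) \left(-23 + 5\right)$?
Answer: $- \frac{52340}{21} \approx -2492.4$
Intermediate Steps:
$N = 126$ ($N = \left(-7\right) \left(-18\right) = 126$)
$o = - \frac{29}{21} \approx -1.381$
$\left(N + o\right) \left(-20\right) = \left(126 - \frac{29}{21}\right) \left(-20\right) = \frac{2617}{21} \left(-20\right) = - \frac{52340}{21}$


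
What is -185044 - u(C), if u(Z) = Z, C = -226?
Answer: -184818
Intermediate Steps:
-185044 - u(C) = -185044 - 1*(-226) = -185044 + 226 = -184818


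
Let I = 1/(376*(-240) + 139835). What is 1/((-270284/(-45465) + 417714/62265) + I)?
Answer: 7640675133/96681659933 ≈ 0.079029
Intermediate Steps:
I = 1/49595 (I = 1/(-90240 + 139835) = 1/49595 ≈ 2.0163e-5)
1/((-270284/(-45465) + 417714/62265) + I) = 1/((-270284/(-45465) + 417714/62265) + 1/49595) = 1/((-270284*(-1/45465) + 417714*(1/62265)) + 1/49595) = 1/((38612/6495 + 139238/20755) + 1/49595) = 1/(341148574/26960745 + 1/49595) = 1/(96681659933/7640675133) = 7640675133/96681659933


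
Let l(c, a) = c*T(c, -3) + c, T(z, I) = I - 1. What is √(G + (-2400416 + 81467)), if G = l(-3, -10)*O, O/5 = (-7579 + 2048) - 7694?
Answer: 3*I*√323786 ≈ 1707.1*I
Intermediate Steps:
O = -66125 (O = 5*((-7579 + 2048) - 7694) = 5*(-5531 - 7694) = 5*(-13225) = -66125)
T(z, I) = -1 + I
l(c, a) = -3*c (l(c, a) = c*(-1 - 3) + c = c*(-4) + c = -4*c + c = -3*c)
G = -595125 (G = -3*(-3)*(-66125) = 9*(-66125) = -595125)
√(G + (-2400416 + 81467)) = √(-595125 + (-2400416 + 81467)) = √(-595125 - 2318949) = √(-2914074) = 3*I*√323786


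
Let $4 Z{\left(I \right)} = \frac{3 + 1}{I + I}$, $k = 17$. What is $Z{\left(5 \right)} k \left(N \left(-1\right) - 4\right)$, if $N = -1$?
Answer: $- \frac{51}{10} \approx -5.1$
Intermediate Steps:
$Z{\left(I \right)} = \frac{1}{2 I}$ ($Z{\left(I \right)} = \frac{\left(3 + 1\right) \frac{1}{I + I}}{4} = \frac{4 \frac{1}{2 I}}{4} = \frac{2 \frac{1}{I}}{4} = \frac{1}{2 I}$)
$Z{\left(5 \right)} k \left(N \left(-1\right) - 4\right) = \frac{1}{2 \cdot 5} \cdot 17 \left(\left(-1\right) \left(-1\right) - 4\right) = \frac{1}{2} \cdot \frac{1}{5} \cdot 17 \left(1 - 4\right) = \frac{1}{10} \cdot 17 \left(-3\right) = \frac{17}{10} \left(-3\right) = - \frac{51}{10}$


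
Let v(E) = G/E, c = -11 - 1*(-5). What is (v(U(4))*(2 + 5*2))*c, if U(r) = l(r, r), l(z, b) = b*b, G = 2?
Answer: -9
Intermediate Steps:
l(z, b) = b²
U(r) = r²
c = -6 (c = -11 + 5 = -6)
v(E) = 2/E
(v(U(4))*(2 + 5*2))*c = ((2/(4²))*(2 + 5*2))*(-6) = ((2/16)*(2 + 10))*(-6) = ((2*(1/16))*12)*(-6) = ((⅛)*12)*(-6) = (3/2)*(-6) = -9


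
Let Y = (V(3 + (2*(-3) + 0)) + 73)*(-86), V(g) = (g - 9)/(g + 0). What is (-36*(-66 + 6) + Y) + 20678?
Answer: 16216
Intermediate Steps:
V(g) = (-9 + g)/g
Y = -6622 (Y = ((-9 + (3 + (2*(-3) + 0)))/(3 + (2*(-3) + 0)) + 73)*(-86) = ((-9 + (3 + (-6 + 0)))/(3 + (-6 + 0)) + 73)*(-86) = ((-9 + (3 - 6))/(3 - 6) + 73)*(-86) = ((-9 - 3)/(-3) + 73)*(-86) = (-⅓*(-12) + 73)*(-86) = (4 + 73)*(-86) = 77*(-86) = -6622)
(-36*(-66 + 6) + Y) + 20678 = (-36*(-66 + 6) - 6622) + 20678 = (-36*(-60) - 6622) + 20678 = (2160 - 6622) + 20678 = -4462 + 20678 = 16216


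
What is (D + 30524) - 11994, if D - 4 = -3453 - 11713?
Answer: 3368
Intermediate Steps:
D = -15162 (D = 4 + (-3453 - 11713) = 4 - 15166 = -15162)
(D + 30524) - 11994 = (-15162 + 30524) - 11994 = 15362 - 11994 = 3368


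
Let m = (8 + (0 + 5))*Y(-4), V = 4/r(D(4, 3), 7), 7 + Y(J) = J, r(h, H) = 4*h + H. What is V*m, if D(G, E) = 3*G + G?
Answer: -572/71 ≈ -8.0563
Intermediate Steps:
D(G, E) = 4*G
r(h, H) = H + 4*h
Y(J) = -7 + J
V = 4/71 (V = 4/(7 + 4*(4*4)) = 4/(7 + 4*16) = 4/(7 + 64) = 4/71 ≈ 0.056338)
m = -143 (m = (8 + (0 + 5))*(-7 - 4) = (8 + 5)*(-11) = 13*(-11) = -143)
V*m = (4/71)*(-143) = -572/71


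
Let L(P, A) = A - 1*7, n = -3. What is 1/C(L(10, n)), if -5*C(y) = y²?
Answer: -1/20 ≈ -0.050000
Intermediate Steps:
L(P, A) = -7 + A (L(P, A) = A - 7 = -7 + A)
C(y) = -y²/5
1/C(L(10, n)) = 1/(-(-7 - 3)²/5) = 1/(-⅕*(-10)²) = 1/(-⅕*100) = 1/(-20) = -1/20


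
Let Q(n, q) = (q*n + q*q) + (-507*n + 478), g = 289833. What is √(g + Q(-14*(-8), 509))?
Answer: 4*√34351 ≈ 741.36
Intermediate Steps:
Q(n, q) = 478 + q² - 507*n + n*q (Q(n, q) = (n*q + q²) + (478 - 507*n) = (q² + n*q) + (478 - 507*n) = 478 + q² - 507*n + n*q)
√(g + Q(-14*(-8), 509)) = √(289833 + (478 + 509² - (-7098)*(-8) - 14*(-8)*509)) = √(289833 + (478 + 259081 - 507*112 + 112*509)) = √(289833 + (478 + 259081 - 56784 + 57008)) = √(289833 + 259783) = √549616 = 4*√34351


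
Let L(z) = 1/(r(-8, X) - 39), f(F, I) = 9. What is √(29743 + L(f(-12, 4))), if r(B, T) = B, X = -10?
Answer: 4*√4106390/47 ≈ 172.46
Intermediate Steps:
L(z) = -1/47 (L(z) = 1/(-8 - 39) = 1/(-47) = -1/47)
√(29743 + L(f(-12, 4))) = √(29743 - 1/47) = √(1397920/47) = 4*√4106390/47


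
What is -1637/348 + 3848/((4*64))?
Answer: 28751/2784 ≈ 10.327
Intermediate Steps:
-1637/348 + 3848/((4*64)) = -1637*1/348 + 3848/256 = -1637/348 + 3848*(1/256) = -1637/348 + 481/32 = 28751/2784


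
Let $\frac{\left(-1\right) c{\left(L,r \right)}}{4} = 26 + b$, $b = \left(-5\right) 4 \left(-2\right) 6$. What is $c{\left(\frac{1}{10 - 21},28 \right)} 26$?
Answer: $-27664$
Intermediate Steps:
$b = 240$ ($b = \left(-20\right) \left(-2\right) 6 = 40 \cdot 6 = 240$)
$c{\left(L,r \right)} = -1064$ ($c{\left(L,r \right)} = - 4 \left(26 + 240\right) = \left(-4\right) 266 = -1064$)
$c{\left(\frac{1}{10 - 21},28 \right)} 26 = \left(-1064\right) 26 = -27664$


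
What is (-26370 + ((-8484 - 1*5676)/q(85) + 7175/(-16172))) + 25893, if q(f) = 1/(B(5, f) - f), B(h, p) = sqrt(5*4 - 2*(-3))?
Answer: 19456897981/16172 - 14160*sqrt(26) ≈ 1.1309e+6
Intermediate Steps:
B(h, p) = sqrt(26) (B(h, p) = sqrt(20 + 6) = sqrt(26))
q(f) = 1/(sqrt(26) - f)
(-26370 + ((-8484 - 1*5676)/q(85) + 7175/(-16172))) + 25893 = (-26370 + ((-8484 - 1*5676)/((-1/(85 - sqrt(26)))) + 7175/(-16172))) + 25893 = (-26370 + ((-8484 - 5676)*(-85 + sqrt(26)) + 7175*(-1/16172))) + 25893 = (-26370 + (-14160*(-85 + sqrt(26)) - 7175/16172)) + 25893 = (-26370 + ((1203600 - 14160*sqrt(26)) - 7175/16172)) + 25893 = (-26370 + (19464612025/16172 - 14160*sqrt(26))) + 25893 = (19038156385/16172 - 14160*sqrt(26)) + 25893 = 19456897981/16172 - 14160*sqrt(26)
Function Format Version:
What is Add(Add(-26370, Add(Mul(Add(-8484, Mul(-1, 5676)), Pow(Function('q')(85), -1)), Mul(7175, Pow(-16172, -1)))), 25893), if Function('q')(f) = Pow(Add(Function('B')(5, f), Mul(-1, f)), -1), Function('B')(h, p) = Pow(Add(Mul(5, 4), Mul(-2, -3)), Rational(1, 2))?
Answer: Add(Rational(19456897981, 16172), Mul(-14160, Pow(26, Rational(1, 2)))) ≈ 1.1309e+6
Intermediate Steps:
Function('B')(h, p) = Pow(26, Rational(1, 2)) (Function('B')(h, p) = Pow(Add(20, 6), Rational(1, 2)) = Pow(26, Rational(1, 2)))
Function('q')(f) = Pow(Add(Pow(26, Rational(1, 2)), Mul(-1, f)), -1)
Add(Add(-26370, Add(Mul(Add(-8484, Mul(-1, 5676)), Pow(Function('q')(85), -1)), Mul(7175, Pow(-16172, -1)))), 25893) = Add(Add(-26370, Add(Mul(Add(-8484, Mul(-1, 5676)), Pow(Mul(-1, Pow(Add(85, Mul(-1, Pow(26, Rational(1, 2)))), -1)), -1)), Mul(7175, Pow(-16172, -1)))), 25893) = Add(Add(-26370, Add(Mul(Add(-8484, -5676), Add(-85, Pow(26, Rational(1, 2)))), Mul(7175, Rational(-1, 16172)))), 25893) = Add(Add(-26370, Add(Mul(-14160, Add(-85, Pow(26, Rational(1, 2)))), Rational(-7175, 16172))), 25893) = Add(Add(-26370, Add(Add(1203600, Mul(-14160, Pow(26, Rational(1, 2)))), Rational(-7175, 16172))), 25893) = Add(Add(-26370, Add(Rational(19464612025, 16172), Mul(-14160, Pow(26, Rational(1, 2))))), 25893) = Add(Add(Rational(19038156385, 16172), Mul(-14160, Pow(26, Rational(1, 2)))), 25893) = Add(Rational(19456897981, 16172), Mul(-14160, Pow(26, Rational(1, 2))))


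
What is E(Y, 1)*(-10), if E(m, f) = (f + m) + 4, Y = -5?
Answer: 0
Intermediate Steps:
E(m, f) = 4 + f + m
E(Y, 1)*(-10) = (4 + 1 - 5)*(-10) = 0*(-10) = 0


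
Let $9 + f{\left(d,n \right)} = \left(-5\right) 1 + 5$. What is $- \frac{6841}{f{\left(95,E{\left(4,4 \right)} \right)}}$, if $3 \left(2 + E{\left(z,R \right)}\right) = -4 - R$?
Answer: $\frac{6841}{9} \approx 760.11$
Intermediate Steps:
$E{\left(z,R \right)} = - \frac{10}{3} - \frac{R}{3}$ ($E{\left(z,R \right)} = -2 + \frac{-4 - R}{3} = -2 - \left(\frac{4}{3} + \frac{R}{3}\right) = - \frac{10}{3} - \frac{R}{3}$)
$f{\left(d,n \right)} = -9$ ($f{\left(d,n \right)} = -9 + \left(\left(-5\right) 1 + 5\right) = -9 + \left(-5 + 5\right) = -9 + 0 = -9$)
$- \frac{6841}{f{\left(95,E{\left(4,4 \right)} \right)}} = - \frac{6841}{-9} = \left(-6841\right) \left(- \frac{1}{9}\right) = \frac{6841}{9}$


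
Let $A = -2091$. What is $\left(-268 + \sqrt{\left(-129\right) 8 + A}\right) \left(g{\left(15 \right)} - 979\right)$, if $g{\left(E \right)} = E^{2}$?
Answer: $202072 - 2262 i \sqrt{347} \approx 2.0207 \cdot 10^{5} - 42136.0 i$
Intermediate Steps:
$\left(-268 + \sqrt{\left(-129\right) 8 + A}\right) \left(g{\left(15 \right)} - 979\right) = \left(-268 + \sqrt{\left(-129\right) 8 - 2091}\right) \left(15^{2} - 979\right) = \left(-268 + \sqrt{-1032 - 2091}\right) \left(225 - 979\right) = \left(-268 + \sqrt{-3123}\right) \left(-754\right) = \left(-268 + 3 i \sqrt{347}\right) \left(-754\right) = 202072 - 2262 i \sqrt{347}$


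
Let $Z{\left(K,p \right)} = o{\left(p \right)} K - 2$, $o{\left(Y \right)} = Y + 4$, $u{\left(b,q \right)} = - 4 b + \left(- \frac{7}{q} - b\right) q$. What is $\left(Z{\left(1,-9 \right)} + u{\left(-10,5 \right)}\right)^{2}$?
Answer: $5776$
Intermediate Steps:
$u{\left(b,q \right)} = - 4 b + q \left(- b - \frac{7}{q}\right)$ ($u{\left(b,q \right)} = - 4 b + \left(- b - \frac{7}{q}\right) q = - 4 b + q \left(- b - \frac{7}{q}\right)$)
$o{\left(Y \right)} = 4 + Y$
$Z{\left(K,p \right)} = -2 + K \left(4 + p\right)$ ($Z{\left(K,p \right)} = \left(4 + p\right) K - 2 = K \left(4 + p\right) - 2 = -2 + K \left(4 + p\right)$)
$\left(Z{\left(1,-9 \right)} + u{\left(-10,5 \right)}\right)^{2} = \left(\left(-2 + 1 \left(4 - 9\right)\right) - \left(-33 - 50\right)\right)^{2} = \left(\left(-2 + 1 \left(-5\right)\right) + \left(-7 + 40 + 50\right)\right)^{2} = \left(\left(-2 - 5\right) + 83\right)^{2} = \left(-7 + 83\right)^{2} = 76^{2} = 5776$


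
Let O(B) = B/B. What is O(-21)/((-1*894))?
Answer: -1/894 ≈ -0.0011186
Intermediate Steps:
O(B) = 1
O(-21)/((-1*894)) = 1/(-1*894) = 1/(-894) = 1*(-1/894) = -1/894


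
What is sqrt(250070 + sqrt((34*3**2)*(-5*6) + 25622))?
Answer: sqrt(250070 + sqrt(16442)) ≈ 500.20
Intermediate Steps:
sqrt(250070 + sqrt((34*3**2)*(-5*6) + 25622)) = sqrt(250070 + sqrt((34*9)*(-30) + 25622)) = sqrt(250070 + sqrt(306*(-30) + 25622)) = sqrt(250070 + sqrt(-9180 + 25622)) = sqrt(250070 + sqrt(16442))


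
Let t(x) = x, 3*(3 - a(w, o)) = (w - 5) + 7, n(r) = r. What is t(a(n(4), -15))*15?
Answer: 15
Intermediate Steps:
a(w, o) = 7/3 - w/3 (a(w, o) = 3 - ((w - 5) + 7)/3 = 3 - ((-5 + w) + 7)/3 = 3 - (2 + w)/3 = 3 + (-⅔ - w/3) = 7/3 - w/3)
t(a(n(4), -15))*15 = (7/3 - ⅓*4)*15 = (7/3 - 4/3)*15 = 1*15 = 15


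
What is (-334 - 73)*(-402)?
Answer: 163614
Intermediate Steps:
(-334 - 73)*(-402) = -407*(-402) = 163614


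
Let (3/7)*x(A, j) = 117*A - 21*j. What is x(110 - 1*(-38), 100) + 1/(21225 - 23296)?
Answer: 73528783/2071 ≈ 35504.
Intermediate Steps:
x(A, j) = -49*j + 273*A (x(A, j) = 7*(117*A - 21*j)/3 = 7*(-21*j + 117*A)/3 = -49*j + 273*A)
x(110 - 1*(-38), 100) + 1/(21225 - 23296) = (-49*100 + 273*(110 - 1*(-38))) + 1/(21225 - 23296) = (-4900 + 273*(110 + 38)) + 1/(-2071) = (-4900 + 273*148) - 1/2071 = (-4900 + 40404) - 1/2071 = 35504 - 1/2071 = 73528783/2071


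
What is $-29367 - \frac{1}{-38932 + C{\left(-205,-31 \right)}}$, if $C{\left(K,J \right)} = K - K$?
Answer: $- \frac{1143316043}{38932} \approx -29367.0$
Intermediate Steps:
$C{\left(K,J \right)} = 0$
$-29367 - \frac{1}{-38932 + C{\left(-205,-31 \right)}} = -29367 - \frac{1}{-38932 + 0} = -29367 - \frac{1}{-38932} = -29367 - - \frac{1}{38932} = -29367 + \frac{1}{38932} = - \frac{1143316043}{38932}$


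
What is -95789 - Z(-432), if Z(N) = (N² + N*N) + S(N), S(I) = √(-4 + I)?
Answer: -469037 - 2*I*√109 ≈ -4.6904e+5 - 20.881*I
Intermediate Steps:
Z(N) = √(-4 + N) + 2*N² (Z(N) = (N² + N*N) + √(-4 + N) = (N² + N²) + √(-4 + N) = 2*N² + √(-4 + N) = √(-4 + N) + 2*N²)
-95789 - Z(-432) = -95789 - (√(-4 - 432) + 2*(-432)²) = -95789 - (√(-436) + 2*186624) = -95789 - (2*I*√109 + 373248) = -95789 - (373248 + 2*I*√109) = -95789 + (-373248 - 2*I*√109) = -469037 - 2*I*√109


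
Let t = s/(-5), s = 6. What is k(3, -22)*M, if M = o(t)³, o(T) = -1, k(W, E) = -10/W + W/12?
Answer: 37/12 ≈ 3.0833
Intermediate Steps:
t = -6/5 (t = 6/(-5) = 6*(-⅕) = -6/5 ≈ -1.2000)
k(W, E) = -10/W + W/12 (k(W, E) = -10/W + W*(1/12) = -10/W + W/12)
M = -1 (M = (-1)³ = -1)
k(3, -22)*M = (-10/3 + (1/12)*3)*(-1) = (-10*⅓ + ¼)*(-1) = (-10/3 + ¼)*(-1) = -37/12*(-1) = 37/12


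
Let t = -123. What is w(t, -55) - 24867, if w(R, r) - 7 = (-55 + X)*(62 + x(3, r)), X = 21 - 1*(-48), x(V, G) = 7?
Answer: -23894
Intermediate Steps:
X = 69 (X = 21 + 48 = 69)
w(R, r) = 973 (w(R, r) = 7 + (-55 + 69)*(62 + 7) = 7 + 14*69 = 7 + 966 = 973)
w(t, -55) - 24867 = 973 - 24867 = -23894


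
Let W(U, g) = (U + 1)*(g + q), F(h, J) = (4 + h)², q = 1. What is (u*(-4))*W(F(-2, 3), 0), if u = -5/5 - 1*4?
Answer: 100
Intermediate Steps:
W(U, g) = (1 + U)*(1 + g) (W(U, g) = (U + 1)*(g + 1) = (1 + U)*(1 + g))
u = -5 (u = -5*⅕ - 4 = -1 - 4 = -5)
(u*(-4))*W(F(-2, 3), 0) = (-5*(-4))*(1 + (4 - 2)² + 0 + (4 - 2)²*0) = 20*(1 + 2² + 0 + 2²*0) = 20*(1 + 4 + 0 + 4*0) = 20*(1 + 4 + 0 + 0) = 20*5 = 100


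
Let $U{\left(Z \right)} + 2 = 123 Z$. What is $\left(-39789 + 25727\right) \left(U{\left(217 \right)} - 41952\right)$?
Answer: $214628306$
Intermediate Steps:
$U{\left(Z \right)} = -2 + 123 Z$
$\left(-39789 + 25727\right) \left(U{\left(217 \right)} - 41952\right) = \left(-39789 + 25727\right) \left(\left(-2 + 123 \cdot 217\right) - 41952\right) = - 14062 \left(\left(-2 + 26691\right) - 41952\right) = - 14062 \left(26689 - 41952\right) = \left(-14062\right) \left(-15263\right) = 214628306$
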